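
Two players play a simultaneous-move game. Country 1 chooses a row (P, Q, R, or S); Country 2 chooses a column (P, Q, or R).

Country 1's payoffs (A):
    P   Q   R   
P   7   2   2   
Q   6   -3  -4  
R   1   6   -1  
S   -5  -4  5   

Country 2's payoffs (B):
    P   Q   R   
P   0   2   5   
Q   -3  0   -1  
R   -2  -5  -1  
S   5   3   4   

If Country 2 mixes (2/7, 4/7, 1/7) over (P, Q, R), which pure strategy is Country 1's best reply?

R

Compute Country 1's expected payoff from each pure strategy against the given mix.
P: (2/7)·7 + (4/7)·2 + (1/7)·2 = 24/7
Q: (2/7)·6 + (4/7)·(-3) + (1/7)·(-4) = -4/7
R: (2/7)·1 + (4/7)·6 + (1/7)·(-1) = 25/7
S: (2/7)·(-5) + (4/7)·(-4) + (1/7)·5 = -3
Highest expected payoff is 25/7, from R.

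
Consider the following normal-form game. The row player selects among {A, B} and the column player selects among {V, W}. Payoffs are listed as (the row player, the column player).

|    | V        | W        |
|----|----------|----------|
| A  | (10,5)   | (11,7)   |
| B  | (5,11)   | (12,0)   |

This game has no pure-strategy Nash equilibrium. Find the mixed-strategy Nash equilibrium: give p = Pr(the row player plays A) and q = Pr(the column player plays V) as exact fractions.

In a mixed NE each player is indifferent between their pure strategies, so the opponent's mix sets the indifference.
The column player indifferent between V and W: p·5 + (1−p)·11 = p·7 + (1−p)·0 ⟹ 11 + (-6)p = 0 + 7p ⟹ p = 11/13.
The row player indifferent between A and B: q·10 + (1−q)·11 = q·5 + (1−q)·12 ⟹ 11 + (-1)q = 12 + (-7)q ⟹ q = 1/6.

p = 11/13, q = 1/6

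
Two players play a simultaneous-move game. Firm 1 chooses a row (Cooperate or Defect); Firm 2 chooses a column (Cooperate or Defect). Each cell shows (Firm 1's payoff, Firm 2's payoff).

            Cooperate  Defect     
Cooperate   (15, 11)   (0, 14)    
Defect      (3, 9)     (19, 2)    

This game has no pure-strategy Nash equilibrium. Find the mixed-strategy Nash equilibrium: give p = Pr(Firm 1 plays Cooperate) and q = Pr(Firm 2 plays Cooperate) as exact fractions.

Each player's mixing probability is pinned down by making the *other* player indifferent.
Firm 2 indifferent between Cooperate and Defect: p·11 + (1−p)·9 = p·14 + (1−p)·2 ⟹ 9 + 2p = 2 + 12p ⟹ p = 7/10.
Firm 1 indifferent between Cooperate and Defect: q·15 + (1−q)·0 = q·3 + (1−q)·19 ⟹ 0 + 15q = 19 + (-16)q ⟹ q = 19/31.

p = 7/10, q = 19/31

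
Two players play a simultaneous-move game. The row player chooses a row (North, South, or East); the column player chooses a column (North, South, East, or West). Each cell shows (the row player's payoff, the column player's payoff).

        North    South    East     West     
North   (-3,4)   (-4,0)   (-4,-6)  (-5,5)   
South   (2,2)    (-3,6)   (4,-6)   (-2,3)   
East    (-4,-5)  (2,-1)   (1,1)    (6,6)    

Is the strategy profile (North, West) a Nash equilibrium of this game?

Holding the column player at West: the row player gets -5 from North but could get 6 by switching to East. The row player has a profitable deviation.

No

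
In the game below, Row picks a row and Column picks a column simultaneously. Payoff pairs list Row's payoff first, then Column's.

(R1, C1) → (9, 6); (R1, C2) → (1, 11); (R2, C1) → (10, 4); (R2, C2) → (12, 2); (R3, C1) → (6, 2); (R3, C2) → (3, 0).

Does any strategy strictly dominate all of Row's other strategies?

R2

Check whether one of Row's strategies beats all alternatives regardless of what the opponent does.
R2 strictly dominates: vs C1: 10 > each of {9, 6}; vs C2: 12 > each of {1, 3}.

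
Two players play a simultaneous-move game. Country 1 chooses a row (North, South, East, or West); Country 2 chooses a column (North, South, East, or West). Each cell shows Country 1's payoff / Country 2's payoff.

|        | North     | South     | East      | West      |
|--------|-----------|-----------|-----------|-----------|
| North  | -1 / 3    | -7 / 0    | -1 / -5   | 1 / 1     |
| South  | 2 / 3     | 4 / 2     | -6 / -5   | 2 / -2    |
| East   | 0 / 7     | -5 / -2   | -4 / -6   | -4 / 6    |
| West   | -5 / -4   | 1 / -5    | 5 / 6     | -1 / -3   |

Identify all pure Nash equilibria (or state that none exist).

(South, North) and (West, East)

A profile is a Nash equilibrium when each player is best-responding to the other.
Country 1's best responses — vs North: South (payoff 2); vs South: South (payoff 4); vs East: West (payoff 5); vs West: South (payoff 2).
Country 2's best responses — vs North: North (payoff 3); vs South: North (payoff 3); vs East: North (payoff 7); vs West: East (payoff 6).
Mutual best responses occur at (South, North) and (West, East); at each, neither player gains by switching.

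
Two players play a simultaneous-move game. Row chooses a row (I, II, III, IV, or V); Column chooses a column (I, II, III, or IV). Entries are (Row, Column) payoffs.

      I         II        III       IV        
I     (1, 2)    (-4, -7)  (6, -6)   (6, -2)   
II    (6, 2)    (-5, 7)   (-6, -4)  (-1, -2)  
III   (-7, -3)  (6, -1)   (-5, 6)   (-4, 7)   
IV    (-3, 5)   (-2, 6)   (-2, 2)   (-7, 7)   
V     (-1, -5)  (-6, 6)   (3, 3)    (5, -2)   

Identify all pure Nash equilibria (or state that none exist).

Find each player's best response to every opponent strategy; NE are the intersections.
Row's best responses — vs I: II (payoff 6); vs II: III (payoff 6); vs III: I (payoff 6); vs IV: I (payoff 6).
Column's best responses — vs I: I (payoff 2); vs II: II (payoff 7); vs III: IV (payoff 7); vs IV: IV (payoff 7); vs V: II (payoff 6).
No cell has both players best-responding. For instance, Row's best reply to III is I, but against I Column prefers I over III.

None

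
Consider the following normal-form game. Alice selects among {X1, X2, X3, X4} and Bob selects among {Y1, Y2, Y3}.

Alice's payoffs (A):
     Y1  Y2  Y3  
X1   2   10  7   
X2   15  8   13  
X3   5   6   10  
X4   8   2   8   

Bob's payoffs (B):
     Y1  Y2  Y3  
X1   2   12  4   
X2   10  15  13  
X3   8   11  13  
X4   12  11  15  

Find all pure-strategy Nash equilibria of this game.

(X1, Y2)

Find each player's best response to every opponent strategy; NE are the intersections.
Alice's best responses — vs Y1: X2 (payoff 15); vs Y2: X1 (payoff 10); vs Y3: X2 (payoff 13).
Bob's best responses — vs X1: Y2 (payoff 12); vs X2: Y2 (payoff 15); vs X3: Y3 (payoff 13); vs X4: Y3 (payoff 15).
The only mutual best response is (X1, Y2); neither player gains by switching there.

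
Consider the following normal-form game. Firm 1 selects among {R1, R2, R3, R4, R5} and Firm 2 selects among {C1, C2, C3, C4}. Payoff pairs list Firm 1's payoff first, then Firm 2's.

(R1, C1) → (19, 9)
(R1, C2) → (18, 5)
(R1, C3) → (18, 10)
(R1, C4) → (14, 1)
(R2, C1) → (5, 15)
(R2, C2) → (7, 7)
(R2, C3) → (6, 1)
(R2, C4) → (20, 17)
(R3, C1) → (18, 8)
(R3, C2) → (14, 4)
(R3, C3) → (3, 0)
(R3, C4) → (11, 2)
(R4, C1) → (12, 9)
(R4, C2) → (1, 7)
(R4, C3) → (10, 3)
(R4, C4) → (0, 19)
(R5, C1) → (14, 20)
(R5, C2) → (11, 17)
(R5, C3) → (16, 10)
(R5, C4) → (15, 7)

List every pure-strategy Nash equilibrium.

(R1, C3) and (R2, C4)

Check mutual best responses: a cell is a NE iff neither player can gain by unilaterally deviating.
Firm 1's best responses — vs C1: R1 (payoff 19); vs C2: R1 (payoff 18); vs C3: R1 (payoff 18); vs C4: R2 (payoff 20).
Firm 2's best responses — vs R1: C3 (payoff 10); vs R2: C4 (payoff 17); vs R3: C1 (payoff 8); vs R4: C4 (payoff 19); vs R5: C1 (payoff 20).
Mutual best responses occur at (R1, C3) and (R2, C4); at each, neither player gains by switching.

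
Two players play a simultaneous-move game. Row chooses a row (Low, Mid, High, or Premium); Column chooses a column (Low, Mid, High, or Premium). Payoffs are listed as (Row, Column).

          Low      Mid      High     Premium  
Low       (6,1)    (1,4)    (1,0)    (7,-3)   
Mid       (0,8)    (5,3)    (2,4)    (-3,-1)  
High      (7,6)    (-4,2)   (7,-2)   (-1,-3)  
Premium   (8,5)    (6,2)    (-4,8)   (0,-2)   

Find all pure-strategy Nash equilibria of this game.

There is no pure-strategy Nash equilibrium

Check mutual best responses: a cell is a NE iff neither player can gain by unilaterally deviating.
Row's best responses — vs Low: Premium (payoff 8); vs Mid: Premium (payoff 6); vs High: High (payoff 7); vs Premium: Low (payoff 7).
Column's best responses — vs Low: Mid (payoff 4); vs Mid: Low (payoff 8); vs High: Low (payoff 6); vs Premium: High (payoff 8).
No cell has both players best-responding. For instance, Row's best reply to High is High, but against High Column prefers Low over High.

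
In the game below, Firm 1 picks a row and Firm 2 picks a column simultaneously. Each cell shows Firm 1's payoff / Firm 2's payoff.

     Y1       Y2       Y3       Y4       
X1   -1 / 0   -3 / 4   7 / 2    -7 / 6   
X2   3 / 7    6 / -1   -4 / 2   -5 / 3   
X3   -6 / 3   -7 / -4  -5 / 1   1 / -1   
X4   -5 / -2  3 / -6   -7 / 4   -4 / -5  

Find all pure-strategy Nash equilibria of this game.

(X2, Y1)

A profile is a Nash equilibrium when each player is best-responding to the other.
Firm 1's best responses — vs Y1: X2 (payoff 3); vs Y2: X2 (payoff 6); vs Y3: X1 (payoff 7); vs Y4: X3 (payoff 1).
Firm 2's best responses — vs X1: Y4 (payoff 6); vs X2: Y1 (payoff 7); vs X3: Y1 (payoff 3); vs X4: Y3 (payoff 4).
The only mutual best response is (X2, Y1); neither player gains by switching there.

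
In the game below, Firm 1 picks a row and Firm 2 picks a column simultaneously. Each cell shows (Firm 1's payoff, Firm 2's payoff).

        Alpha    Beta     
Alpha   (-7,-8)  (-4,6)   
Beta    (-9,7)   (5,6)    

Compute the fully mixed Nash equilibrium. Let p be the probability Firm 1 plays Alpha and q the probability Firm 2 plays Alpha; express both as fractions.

In a mixed NE each player is indifferent between their pure strategies, so the opponent's mix sets the indifference.
Firm 2 indifferent between Alpha and Beta: p·(-8) + (1−p)·7 = p·6 + (1−p)·6 ⟹ 7 + (-15)p = 6 + 0p ⟹ p = 1/15.
Firm 1 indifferent between Alpha and Beta: q·(-7) + (1−q)·(-4) = q·(-9) + (1−q)·5 ⟹ (-4) + (-3)q = 5 + (-14)q ⟹ q = 9/11.

p = 1/15, q = 9/11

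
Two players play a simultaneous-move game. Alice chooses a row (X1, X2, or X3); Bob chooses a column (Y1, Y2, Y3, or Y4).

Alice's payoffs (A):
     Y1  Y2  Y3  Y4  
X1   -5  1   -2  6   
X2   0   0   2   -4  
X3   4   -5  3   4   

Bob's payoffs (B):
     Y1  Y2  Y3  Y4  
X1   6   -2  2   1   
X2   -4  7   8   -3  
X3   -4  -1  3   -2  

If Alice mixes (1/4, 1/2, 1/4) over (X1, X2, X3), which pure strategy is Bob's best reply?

Compute Bob's expected payoff from each pure strategy against the given mix.
Y1: (1/4)·6 + (1/2)·(-4) + (1/4)·(-4) = -3/2
Y2: (1/4)·(-2) + (1/2)·7 + (1/4)·(-1) = 11/4
Y3: (1/4)·2 + (1/2)·8 + (1/4)·3 = 21/4
Y4: (1/4)·1 + (1/2)·(-3) + (1/4)·(-2) = -7/4
Highest expected payoff is 21/4, from Y3.

Y3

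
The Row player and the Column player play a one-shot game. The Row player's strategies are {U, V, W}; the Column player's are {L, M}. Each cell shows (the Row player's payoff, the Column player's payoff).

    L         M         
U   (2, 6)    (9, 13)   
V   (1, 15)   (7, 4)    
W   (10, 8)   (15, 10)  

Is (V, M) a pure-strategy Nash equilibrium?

Holding the Column player at M: the Row player gets 7 from V but could get 15 by switching to W. The Row player has a profitable deviation.

No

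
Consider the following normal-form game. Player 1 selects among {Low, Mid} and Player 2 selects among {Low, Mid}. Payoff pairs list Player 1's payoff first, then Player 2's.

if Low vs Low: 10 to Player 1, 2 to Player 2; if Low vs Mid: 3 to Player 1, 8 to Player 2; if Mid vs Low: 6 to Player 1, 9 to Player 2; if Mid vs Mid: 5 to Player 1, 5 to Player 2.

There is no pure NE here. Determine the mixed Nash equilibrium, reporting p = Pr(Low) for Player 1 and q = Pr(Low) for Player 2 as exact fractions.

p = 2/5, q = 1/3

In a mixed NE each player is indifferent between their pure strategies, so the opponent's mix sets the indifference.
Player 2 indifferent between Low and Mid: p·2 + (1−p)·9 = p·8 + (1−p)·5 ⟹ 9 + (-7)p = 5 + 3p ⟹ p = 2/5.
Player 1 indifferent between Low and Mid: q·10 + (1−q)·3 = q·6 + (1−q)·5 ⟹ 3 + 7q = 5 + 1q ⟹ q = 1/3.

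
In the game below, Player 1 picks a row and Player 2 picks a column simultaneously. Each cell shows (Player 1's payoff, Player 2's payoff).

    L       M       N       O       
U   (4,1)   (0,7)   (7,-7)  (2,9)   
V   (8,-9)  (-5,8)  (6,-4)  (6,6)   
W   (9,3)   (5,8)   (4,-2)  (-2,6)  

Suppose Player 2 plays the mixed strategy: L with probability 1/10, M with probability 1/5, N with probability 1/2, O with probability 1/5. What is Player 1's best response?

Player 1's best reply maximizes expected payoff against the mix.
U: (1/10)·4 + (1/5)·0 + (1/2)·7 + (1/5)·2 = 43/10
V: (1/10)·8 + (1/5)·(-5) + (1/2)·6 + (1/5)·6 = 4
W: (1/10)·9 + (1/5)·5 + (1/2)·4 + (1/5)·(-2) = 7/2
Highest expected payoff is 43/10, from U.

U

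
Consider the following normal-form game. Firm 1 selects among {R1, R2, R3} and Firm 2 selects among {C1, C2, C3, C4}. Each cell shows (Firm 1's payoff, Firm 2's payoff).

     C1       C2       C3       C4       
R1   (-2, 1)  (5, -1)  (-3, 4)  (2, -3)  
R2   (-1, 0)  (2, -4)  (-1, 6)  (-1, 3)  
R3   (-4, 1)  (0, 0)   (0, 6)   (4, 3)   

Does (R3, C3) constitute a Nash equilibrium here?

Yes

Holding Firm 2 at C3: Firm 1 gets 0 from R3, versus -3 from R1, -1 from R2. No profitable deviation for Firm 1.
Holding Firm 1 at R3: Firm 2 gets 6 from C3, versus 1 from C1, 0 from C2, 3 from C4. No profitable deviation for Firm 2 either.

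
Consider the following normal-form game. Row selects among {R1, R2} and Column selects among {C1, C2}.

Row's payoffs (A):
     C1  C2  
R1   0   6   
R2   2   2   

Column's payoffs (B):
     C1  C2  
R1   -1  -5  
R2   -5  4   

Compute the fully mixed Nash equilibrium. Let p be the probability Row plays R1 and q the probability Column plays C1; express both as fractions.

p = 9/13, q = 2/3

Each player's mixing probability is pinned down by making the *other* player indifferent.
Column indifferent between C1 and C2: p·(-1) + (1−p)·(-5) = p·(-5) + (1−p)·4 ⟹ (-5) + 4p = 4 + (-9)p ⟹ p = 9/13.
Row indifferent between R1 and R2: q·0 + (1−q)·6 = q·2 + (1−q)·2 ⟹ 6 + (-6)q = 2 + 0q ⟹ q = 2/3.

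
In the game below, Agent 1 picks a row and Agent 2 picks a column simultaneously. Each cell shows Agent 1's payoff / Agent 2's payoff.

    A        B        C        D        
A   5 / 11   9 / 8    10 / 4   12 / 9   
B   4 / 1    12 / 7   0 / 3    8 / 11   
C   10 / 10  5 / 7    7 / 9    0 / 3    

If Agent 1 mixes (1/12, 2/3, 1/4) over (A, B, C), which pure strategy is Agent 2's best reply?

D

Agent 2's best reply maximizes expected payoff against the mix.
A: (1/12)·11 + (2/3)·1 + (1/4)·10 = 49/12
B: (1/12)·8 + (2/3)·7 + (1/4)·7 = 85/12
C: (1/12)·4 + (2/3)·3 + (1/4)·9 = 55/12
D: (1/12)·9 + (2/3)·11 + (1/4)·3 = 53/6
Highest expected payoff is 53/6, from D.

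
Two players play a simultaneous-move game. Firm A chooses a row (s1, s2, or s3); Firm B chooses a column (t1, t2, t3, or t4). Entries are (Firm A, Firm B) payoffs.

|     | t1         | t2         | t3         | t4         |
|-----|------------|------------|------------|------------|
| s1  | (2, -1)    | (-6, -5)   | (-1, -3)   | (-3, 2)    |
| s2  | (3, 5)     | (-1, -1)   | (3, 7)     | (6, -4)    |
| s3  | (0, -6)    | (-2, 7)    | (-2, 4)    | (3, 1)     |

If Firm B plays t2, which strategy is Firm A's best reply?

With Firm B fixed at t2, Firm A's payoffs are: s1 → -6, s2 → -1, s3 → -2.
The maximum is -1, achieved by s2.

s2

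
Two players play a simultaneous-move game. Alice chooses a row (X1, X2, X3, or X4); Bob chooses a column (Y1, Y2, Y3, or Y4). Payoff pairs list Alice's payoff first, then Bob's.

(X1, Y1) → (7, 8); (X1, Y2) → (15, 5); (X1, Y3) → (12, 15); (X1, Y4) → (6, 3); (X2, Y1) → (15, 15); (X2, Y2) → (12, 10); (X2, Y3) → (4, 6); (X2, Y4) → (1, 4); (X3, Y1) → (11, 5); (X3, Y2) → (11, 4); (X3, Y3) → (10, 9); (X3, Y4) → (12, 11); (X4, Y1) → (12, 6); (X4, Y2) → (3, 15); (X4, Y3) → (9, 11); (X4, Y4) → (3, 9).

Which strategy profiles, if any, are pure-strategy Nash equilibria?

(X1, Y3), (X2, Y1), and (X3, Y4)

Find each player's best response to every opponent strategy; NE are the intersections.
Alice's best responses — vs Y1: X2 (payoff 15); vs Y2: X1 (payoff 15); vs Y3: X1 (payoff 12); vs Y4: X3 (payoff 12).
Bob's best responses — vs X1: Y3 (payoff 15); vs X2: Y1 (payoff 15); vs X3: Y4 (payoff 11); vs X4: Y2 (payoff 15).
Mutual best responses occur at (X1, Y3), (X2, Y1), and (X3, Y4); at each, neither player gains by switching.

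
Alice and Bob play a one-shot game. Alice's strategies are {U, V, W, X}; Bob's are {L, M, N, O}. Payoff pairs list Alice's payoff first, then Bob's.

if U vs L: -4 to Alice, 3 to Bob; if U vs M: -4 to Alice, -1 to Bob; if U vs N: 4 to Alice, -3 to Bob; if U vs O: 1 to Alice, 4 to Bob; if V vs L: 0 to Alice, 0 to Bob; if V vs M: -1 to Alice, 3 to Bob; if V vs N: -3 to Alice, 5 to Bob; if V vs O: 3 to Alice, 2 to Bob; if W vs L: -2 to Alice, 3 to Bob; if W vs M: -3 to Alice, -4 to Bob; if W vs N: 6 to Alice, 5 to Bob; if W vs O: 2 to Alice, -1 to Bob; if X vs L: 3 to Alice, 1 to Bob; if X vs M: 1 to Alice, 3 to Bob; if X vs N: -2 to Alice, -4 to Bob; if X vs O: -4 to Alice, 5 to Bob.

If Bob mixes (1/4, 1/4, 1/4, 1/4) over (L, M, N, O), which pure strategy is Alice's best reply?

W

Compute Alice's expected payoff from each pure strategy against the given mix.
U: (1/4)·(-4) + (1/4)·(-4) + (1/4)·4 + (1/4)·1 = -3/4
V: (1/4)·0 + (1/4)·(-1) + (1/4)·(-3) + (1/4)·3 = -1/4
W: (1/4)·(-2) + (1/4)·(-3) + (1/4)·6 + (1/4)·2 = 3/4
X: (1/4)·3 + (1/4)·1 + (1/4)·(-2) + (1/4)·(-4) = -1/2
Highest expected payoff is 3/4, from W.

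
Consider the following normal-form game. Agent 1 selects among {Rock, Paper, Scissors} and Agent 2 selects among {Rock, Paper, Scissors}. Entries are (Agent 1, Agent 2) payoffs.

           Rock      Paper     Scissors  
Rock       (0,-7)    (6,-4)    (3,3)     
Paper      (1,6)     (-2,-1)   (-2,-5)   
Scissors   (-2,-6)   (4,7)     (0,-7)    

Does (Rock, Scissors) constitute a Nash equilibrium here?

Holding Agent 2 at Scissors: Agent 1 gets 3 from Rock, versus -2 from Paper, 0 from Scissors. No profitable deviation for Agent 1.
Holding Agent 1 at Rock: Agent 2 gets 3 from Scissors, versus -7 from Rock, -4 from Paper. No profitable deviation for Agent 2 either.

Yes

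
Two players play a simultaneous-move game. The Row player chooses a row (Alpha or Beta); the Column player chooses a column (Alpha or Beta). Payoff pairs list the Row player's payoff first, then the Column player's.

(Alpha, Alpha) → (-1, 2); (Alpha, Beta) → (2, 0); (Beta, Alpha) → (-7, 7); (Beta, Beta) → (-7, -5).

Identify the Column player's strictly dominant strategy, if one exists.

Check whether one of the Column player's strategies beats all alternatives regardless of what the opponent does.
Alpha strictly dominates: vs Alpha: 2 > 0; vs Beta: 7 > -5.

Alpha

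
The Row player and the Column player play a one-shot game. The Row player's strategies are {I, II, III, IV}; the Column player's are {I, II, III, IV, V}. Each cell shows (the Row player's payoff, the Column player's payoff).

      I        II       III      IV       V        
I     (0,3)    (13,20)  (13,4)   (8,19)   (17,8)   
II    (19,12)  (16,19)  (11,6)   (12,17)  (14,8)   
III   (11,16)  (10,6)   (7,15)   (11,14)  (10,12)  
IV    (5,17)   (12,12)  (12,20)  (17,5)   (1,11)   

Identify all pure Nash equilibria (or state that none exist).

Find each player's best response to every opponent strategy; NE are the intersections.
The Row player's best responses — vs I: II (payoff 19); vs II: II (payoff 16); vs III: I (payoff 13); vs IV: IV (payoff 17); vs V: I (payoff 17).
The Column player's best responses — vs I: II (payoff 20); vs II: II (payoff 19); vs III: I (payoff 16); vs IV: III (payoff 20).
The only mutual best response is (II, II); neither player gains by switching there.

(II, II)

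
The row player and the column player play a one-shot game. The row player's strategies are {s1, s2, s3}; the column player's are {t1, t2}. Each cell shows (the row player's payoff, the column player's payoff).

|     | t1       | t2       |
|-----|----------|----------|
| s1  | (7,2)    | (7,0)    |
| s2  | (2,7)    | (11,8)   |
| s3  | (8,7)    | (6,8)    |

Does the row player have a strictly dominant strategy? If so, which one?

No strictly dominant strategy

A strategy is strictly dominant if it gives the row player a strictly higher payoff than every other strategy, against every choice by the opponent.
s1 is not dominant: against t1, s3 gives 8 > 7.
s2 is not dominant: against t1, s1 gives 7 > 2.
s3 is not dominant: against t2, s1 gives 7 > 6.
No single strategy is best against every opponent action.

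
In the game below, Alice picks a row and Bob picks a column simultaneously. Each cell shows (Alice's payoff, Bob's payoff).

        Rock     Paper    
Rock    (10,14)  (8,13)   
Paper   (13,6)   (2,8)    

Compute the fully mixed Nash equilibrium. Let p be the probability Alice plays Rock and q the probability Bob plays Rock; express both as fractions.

p = 2/3, q = 2/3

In a mixed NE each player is indifferent between their pure strategies, so the opponent's mix sets the indifference.
Bob indifferent between Rock and Paper: p·14 + (1−p)·6 = p·13 + (1−p)·8 ⟹ 6 + 8p = 8 + 5p ⟹ p = 2/3.
Alice indifferent between Rock and Paper: q·10 + (1−q)·8 = q·13 + (1−q)·2 ⟹ 8 + 2q = 2 + 11q ⟹ q = 2/3.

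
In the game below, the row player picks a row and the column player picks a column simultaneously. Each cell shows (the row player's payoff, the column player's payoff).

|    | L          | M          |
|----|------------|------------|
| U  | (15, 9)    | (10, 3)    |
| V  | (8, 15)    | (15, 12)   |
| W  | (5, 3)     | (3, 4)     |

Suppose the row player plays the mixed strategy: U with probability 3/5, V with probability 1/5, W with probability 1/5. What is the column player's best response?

L

Compute the column player's expected payoff from each pure strategy against the given mix.
L: (3/5)·9 + (1/5)·15 + (1/5)·3 = 9
M: (3/5)·3 + (1/5)·12 + (1/5)·4 = 5
Highest expected payoff is 9, from L.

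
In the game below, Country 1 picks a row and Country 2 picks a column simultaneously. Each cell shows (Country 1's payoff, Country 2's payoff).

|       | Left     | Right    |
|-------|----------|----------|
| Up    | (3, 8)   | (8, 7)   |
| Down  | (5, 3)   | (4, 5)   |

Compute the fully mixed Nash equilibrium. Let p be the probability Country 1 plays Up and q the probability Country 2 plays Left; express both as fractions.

p = 2/3, q = 2/3

In a mixed NE each player is indifferent between their pure strategies, so the opponent's mix sets the indifference.
Country 2 indifferent between Left and Right: p·8 + (1−p)·3 = p·7 + (1−p)·5 ⟹ 3 + 5p = 5 + 2p ⟹ p = 2/3.
Country 1 indifferent between Up and Down: q·3 + (1−q)·8 = q·5 + (1−q)·4 ⟹ 8 + (-5)q = 4 + 1q ⟹ q = 2/3.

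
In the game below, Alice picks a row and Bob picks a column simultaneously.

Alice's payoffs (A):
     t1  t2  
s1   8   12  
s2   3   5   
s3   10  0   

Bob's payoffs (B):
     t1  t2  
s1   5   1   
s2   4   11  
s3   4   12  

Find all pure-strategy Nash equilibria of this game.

There is no pure-strategy Nash equilibrium

A profile is a Nash equilibrium when each player is best-responding to the other.
Alice's best responses — vs t1: s3 (payoff 10); vs t2: s1 (payoff 12).
Bob's best responses — vs s1: t1 (payoff 5); vs s2: t2 (payoff 11); vs s3: t2 (payoff 12).
No cell has both players best-responding. For instance, Alice's best reply to t2 is s1, but against s1 Bob prefers t1 over t2.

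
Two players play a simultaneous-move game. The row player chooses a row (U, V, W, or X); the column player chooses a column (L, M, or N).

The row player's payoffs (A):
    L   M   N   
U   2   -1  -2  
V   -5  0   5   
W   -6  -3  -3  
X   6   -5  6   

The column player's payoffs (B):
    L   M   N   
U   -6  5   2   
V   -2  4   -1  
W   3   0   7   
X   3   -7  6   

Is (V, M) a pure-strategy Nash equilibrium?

Holding the column player at M: the row player gets 0 from V, versus -1 from U, -3 from W, -5 from X. No profitable deviation for the row player.
Holding the row player at V: the column player gets 4 from M, versus -2 from L, -1 from N. No profitable deviation for the column player either.

Yes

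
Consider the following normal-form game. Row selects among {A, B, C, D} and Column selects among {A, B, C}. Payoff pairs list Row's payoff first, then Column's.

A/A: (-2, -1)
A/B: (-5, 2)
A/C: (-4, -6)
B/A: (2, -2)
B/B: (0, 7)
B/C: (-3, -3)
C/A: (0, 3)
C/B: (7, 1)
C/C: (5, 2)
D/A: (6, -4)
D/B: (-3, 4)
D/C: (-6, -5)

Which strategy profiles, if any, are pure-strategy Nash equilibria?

None

Check mutual best responses: a cell is a NE iff neither player can gain by unilaterally deviating.
Row's best responses — vs A: D (payoff 6); vs B: C (payoff 7); vs C: C (payoff 5).
Column's best responses — vs A: B (payoff 2); vs B: B (payoff 7); vs C: A (payoff 3); vs D: B (payoff 4).
No cell has both players best-responding. For instance, Row's best reply to A is D, but against D Column prefers B over A.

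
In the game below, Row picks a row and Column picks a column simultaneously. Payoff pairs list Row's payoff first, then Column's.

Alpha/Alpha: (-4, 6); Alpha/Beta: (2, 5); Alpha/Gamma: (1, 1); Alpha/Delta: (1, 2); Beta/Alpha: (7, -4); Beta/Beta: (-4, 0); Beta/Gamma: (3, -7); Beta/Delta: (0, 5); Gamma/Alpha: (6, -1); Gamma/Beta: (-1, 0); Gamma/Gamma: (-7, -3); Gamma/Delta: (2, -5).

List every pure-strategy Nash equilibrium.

None

Find each player's best response to every opponent strategy; NE are the intersections.
Row's best responses — vs Alpha: Beta (payoff 7); vs Beta: Alpha (payoff 2); vs Gamma: Beta (payoff 3); vs Delta: Gamma (payoff 2).
Column's best responses — vs Alpha: Alpha (payoff 6); vs Beta: Delta (payoff 5); vs Gamma: Beta (payoff 0).
No cell has both players best-responding. For instance, Row's best reply to Gamma is Beta, but against Beta Column prefers Delta over Gamma.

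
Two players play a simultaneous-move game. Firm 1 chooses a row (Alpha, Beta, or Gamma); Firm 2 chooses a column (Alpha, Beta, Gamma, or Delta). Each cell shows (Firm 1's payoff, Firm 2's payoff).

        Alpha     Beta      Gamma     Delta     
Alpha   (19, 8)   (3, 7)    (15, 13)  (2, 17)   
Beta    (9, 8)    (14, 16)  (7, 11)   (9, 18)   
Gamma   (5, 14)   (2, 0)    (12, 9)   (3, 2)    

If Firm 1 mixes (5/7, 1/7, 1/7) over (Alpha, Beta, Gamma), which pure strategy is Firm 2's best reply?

Compute Firm 2's expected payoff from each pure strategy against the given mix.
Alpha: (5/7)·8 + (1/7)·8 + (1/7)·14 = 62/7
Beta: (5/7)·7 + (1/7)·16 + (1/7)·0 = 51/7
Gamma: (5/7)·13 + (1/7)·11 + (1/7)·9 = 85/7
Delta: (5/7)·17 + (1/7)·18 + (1/7)·2 = 15
Highest expected payoff is 15, from Delta.

Delta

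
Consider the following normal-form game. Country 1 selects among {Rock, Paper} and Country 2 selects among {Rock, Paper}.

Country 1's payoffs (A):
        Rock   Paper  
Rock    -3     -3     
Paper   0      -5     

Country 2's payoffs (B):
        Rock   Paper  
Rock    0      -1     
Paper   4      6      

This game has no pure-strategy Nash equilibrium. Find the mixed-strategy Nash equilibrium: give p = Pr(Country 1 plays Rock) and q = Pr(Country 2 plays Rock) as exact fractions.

p = 2/3, q = 2/5

Each player's mixing probability is pinned down by making the *other* player indifferent.
Country 2 indifferent between Rock and Paper: p·0 + (1−p)·4 = p·(-1) + (1−p)·6 ⟹ 4 + (-4)p = 6 + (-7)p ⟹ p = 2/3.
Country 1 indifferent between Rock and Paper: q·(-3) + (1−q)·(-3) = q·0 + (1−q)·(-5) ⟹ (-3) + 0q = (-5) + 5q ⟹ q = 2/5.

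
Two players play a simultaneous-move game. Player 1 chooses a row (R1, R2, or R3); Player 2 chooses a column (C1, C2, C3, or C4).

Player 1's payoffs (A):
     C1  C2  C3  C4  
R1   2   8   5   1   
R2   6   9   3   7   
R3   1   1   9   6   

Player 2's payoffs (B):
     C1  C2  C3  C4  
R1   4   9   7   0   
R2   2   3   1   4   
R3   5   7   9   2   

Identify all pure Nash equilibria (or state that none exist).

(R2, C4) and (R3, C3)

Find each player's best response to every opponent strategy; NE are the intersections.
Player 1's best responses — vs C1: R2 (payoff 6); vs C2: R2 (payoff 9); vs C3: R3 (payoff 9); vs C4: R2 (payoff 7).
Player 2's best responses — vs R1: C2 (payoff 9); vs R2: C4 (payoff 4); vs R3: C3 (payoff 9).
Mutual best responses occur at (R2, C4) and (R3, C3); at each, neither player gains by switching.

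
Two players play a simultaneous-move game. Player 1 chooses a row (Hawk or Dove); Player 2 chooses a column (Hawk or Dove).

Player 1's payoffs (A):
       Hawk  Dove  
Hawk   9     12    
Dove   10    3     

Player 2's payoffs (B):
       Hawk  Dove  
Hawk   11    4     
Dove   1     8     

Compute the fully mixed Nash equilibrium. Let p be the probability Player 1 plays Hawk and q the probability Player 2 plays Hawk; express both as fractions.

In a mixed NE each player is indifferent between their pure strategies, so the opponent's mix sets the indifference.
Player 2 indifferent between Hawk and Dove: p·11 + (1−p)·1 = p·4 + (1−p)·8 ⟹ 1 + 10p = 8 + (-4)p ⟹ p = 1/2.
Player 1 indifferent between Hawk and Dove: q·9 + (1−q)·12 = q·10 + (1−q)·3 ⟹ 12 + (-3)q = 3 + 7q ⟹ q = 9/10.

p = 1/2, q = 9/10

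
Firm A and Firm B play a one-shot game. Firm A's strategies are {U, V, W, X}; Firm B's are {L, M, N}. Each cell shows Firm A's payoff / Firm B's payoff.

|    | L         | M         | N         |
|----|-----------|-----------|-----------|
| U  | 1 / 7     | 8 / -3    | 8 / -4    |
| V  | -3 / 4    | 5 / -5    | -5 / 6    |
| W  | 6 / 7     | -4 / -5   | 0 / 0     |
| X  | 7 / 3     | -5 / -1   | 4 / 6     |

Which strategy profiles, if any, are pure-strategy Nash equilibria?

A profile is a Nash equilibrium when each player is best-responding to the other.
Firm A's best responses — vs L: X (payoff 7); vs M: U (payoff 8); vs N: U (payoff 8).
Firm B's best responses — vs U: L (payoff 7); vs V: N (payoff 6); vs W: L (payoff 7); vs X: N (payoff 6).
No cell has both players best-responding. For instance, Firm A's best reply to N is U, but against U Firm B prefers L over N.

None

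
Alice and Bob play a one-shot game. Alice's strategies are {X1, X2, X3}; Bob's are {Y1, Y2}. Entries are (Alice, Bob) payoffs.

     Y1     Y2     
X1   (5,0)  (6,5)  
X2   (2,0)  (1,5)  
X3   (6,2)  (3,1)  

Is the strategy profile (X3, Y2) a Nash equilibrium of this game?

Holding Bob at Y2: Alice gets 3 from X3 but could get 6 by switching to X1. Alice has a profitable deviation.

No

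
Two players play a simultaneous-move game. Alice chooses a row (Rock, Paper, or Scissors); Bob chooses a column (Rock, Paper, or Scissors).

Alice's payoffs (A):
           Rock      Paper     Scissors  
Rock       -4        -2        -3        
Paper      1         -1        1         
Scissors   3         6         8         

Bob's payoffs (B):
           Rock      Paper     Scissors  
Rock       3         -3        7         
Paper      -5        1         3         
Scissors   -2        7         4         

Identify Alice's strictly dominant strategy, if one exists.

A strategy is strictly dominant if it gives Alice a strictly higher payoff than every other strategy, against every choice by the opponent.
Scissors strictly dominates: vs Rock: 3 > each of {-4, 1}; vs Paper: 6 > each of {-2, -1}; vs Scissors: 8 > each of {-3, 1}.

Scissors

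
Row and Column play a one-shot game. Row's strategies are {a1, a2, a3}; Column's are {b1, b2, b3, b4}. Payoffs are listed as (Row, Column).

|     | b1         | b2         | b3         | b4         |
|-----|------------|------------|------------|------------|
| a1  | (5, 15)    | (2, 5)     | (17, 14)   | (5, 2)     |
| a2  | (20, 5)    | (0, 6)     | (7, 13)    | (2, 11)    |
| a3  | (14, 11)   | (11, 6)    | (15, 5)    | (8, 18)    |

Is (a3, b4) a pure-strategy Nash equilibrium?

Yes

Holding Column at b4: Row gets 8 from a3, versus 5 from a1, 2 from a2. No profitable deviation for Row.
Holding Row at a3: Column gets 18 from b4, versus 11 from b1, 6 from b2, 5 from b3. No profitable deviation for Column either.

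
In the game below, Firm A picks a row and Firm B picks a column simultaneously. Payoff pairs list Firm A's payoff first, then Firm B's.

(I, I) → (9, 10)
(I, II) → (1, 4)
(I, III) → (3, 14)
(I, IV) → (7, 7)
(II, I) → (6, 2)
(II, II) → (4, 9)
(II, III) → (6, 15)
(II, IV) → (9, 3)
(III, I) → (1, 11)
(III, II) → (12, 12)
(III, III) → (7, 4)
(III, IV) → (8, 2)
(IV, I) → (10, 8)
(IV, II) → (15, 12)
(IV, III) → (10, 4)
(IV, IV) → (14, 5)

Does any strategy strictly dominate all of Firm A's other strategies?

IV

A strategy is strictly dominant if it gives Firm A a strictly higher payoff than every other strategy, against every choice by the opponent.
IV strictly dominates: vs I: 10 > each of {9, 6, 1}; vs II: 15 > each of {1, 4, 12}; vs III: 10 > each of {3, 6, 7}; vs IV: 14 > each of {7, 9, 8}.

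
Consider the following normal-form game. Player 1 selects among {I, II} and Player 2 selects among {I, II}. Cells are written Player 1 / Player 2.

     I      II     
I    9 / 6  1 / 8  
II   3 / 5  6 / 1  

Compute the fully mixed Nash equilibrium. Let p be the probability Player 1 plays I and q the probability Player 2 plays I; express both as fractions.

p = 2/3, q = 5/11

In a mixed NE each player is indifferent between their pure strategies, so the opponent's mix sets the indifference.
Player 2 indifferent between I and II: p·6 + (1−p)·5 = p·8 + (1−p)·1 ⟹ 5 + 1p = 1 + 7p ⟹ p = 2/3.
Player 1 indifferent between I and II: q·9 + (1−q)·1 = q·3 + (1−q)·6 ⟹ 1 + 8q = 6 + (-3)q ⟹ q = 5/11.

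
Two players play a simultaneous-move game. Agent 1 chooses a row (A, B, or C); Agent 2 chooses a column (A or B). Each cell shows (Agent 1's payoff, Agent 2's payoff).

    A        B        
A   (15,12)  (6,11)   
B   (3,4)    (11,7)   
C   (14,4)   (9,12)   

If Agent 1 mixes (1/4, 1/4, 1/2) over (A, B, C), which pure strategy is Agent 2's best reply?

Agent 2's best reply maximizes expected payoff against the mix.
A: (1/4)·12 + (1/4)·4 + (1/2)·4 = 6
B: (1/4)·11 + (1/4)·7 + (1/2)·12 = 21/2
Highest expected payoff is 21/2, from B.

B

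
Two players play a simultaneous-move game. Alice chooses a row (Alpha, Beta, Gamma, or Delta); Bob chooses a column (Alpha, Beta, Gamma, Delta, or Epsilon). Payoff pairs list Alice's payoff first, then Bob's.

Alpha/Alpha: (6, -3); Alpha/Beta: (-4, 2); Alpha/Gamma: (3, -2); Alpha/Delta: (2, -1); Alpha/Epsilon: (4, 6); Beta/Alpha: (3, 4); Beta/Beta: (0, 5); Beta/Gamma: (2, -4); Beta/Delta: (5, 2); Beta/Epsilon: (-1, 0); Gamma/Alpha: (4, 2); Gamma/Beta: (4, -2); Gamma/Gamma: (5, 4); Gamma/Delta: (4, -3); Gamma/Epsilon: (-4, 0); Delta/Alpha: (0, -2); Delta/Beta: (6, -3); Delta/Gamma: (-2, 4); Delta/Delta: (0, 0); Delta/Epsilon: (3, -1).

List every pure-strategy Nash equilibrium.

(Alpha, Epsilon) and (Gamma, Gamma)

Check mutual best responses: a cell is a NE iff neither player can gain by unilaterally deviating.
Alice's best responses — vs Alpha: Alpha (payoff 6); vs Beta: Delta (payoff 6); vs Gamma: Gamma (payoff 5); vs Delta: Beta (payoff 5); vs Epsilon: Alpha (payoff 4).
Bob's best responses — vs Alpha: Epsilon (payoff 6); vs Beta: Beta (payoff 5); vs Gamma: Gamma (payoff 4); vs Delta: Gamma (payoff 4).
Mutual best responses occur at (Alpha, Epsilon) and (Gamma, Gamma); at each, neither player gains by switching.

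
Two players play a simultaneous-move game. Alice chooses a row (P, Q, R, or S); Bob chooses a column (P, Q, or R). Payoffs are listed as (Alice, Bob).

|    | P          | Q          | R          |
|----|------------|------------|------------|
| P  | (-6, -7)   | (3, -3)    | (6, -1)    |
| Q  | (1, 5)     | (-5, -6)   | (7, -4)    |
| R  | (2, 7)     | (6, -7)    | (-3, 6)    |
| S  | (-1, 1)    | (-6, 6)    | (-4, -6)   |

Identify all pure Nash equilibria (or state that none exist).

A profile is a Nash equilibrium when each player is best-responding to the other.
Alice's best responses — vs P: R (payoff 2); vs Q: R (payoff 6); vs R: Q (payoff 7).
Bob's best responses — vs P: R (payoff -1); vs Q: P (payoff 5); vs R: P (payoff 7); vs S: Q (payoff 6).
The only mutual best response is (R, P); neither player gains by switching there.

(R, P)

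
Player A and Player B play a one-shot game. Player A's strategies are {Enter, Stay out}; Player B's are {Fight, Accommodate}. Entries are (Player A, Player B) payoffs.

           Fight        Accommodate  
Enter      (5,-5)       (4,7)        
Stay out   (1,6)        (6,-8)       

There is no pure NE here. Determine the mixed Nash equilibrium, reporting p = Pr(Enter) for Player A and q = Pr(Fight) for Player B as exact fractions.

p = 7/13, q = 1/3

In a mixed NE each player is indifferent between their pure strategies, so the opponent's mix sets the indifference.
Player B indifferent between Fight and Accommodate: p·(-5) + (1−p)·6 = p·7 + (1−p)·(-8) ⟹ 6 + (-11)p = (-8) + 15p ⟹ p = 7/13.
Player A indifferent between Enter and Stay out: q·5 + (1−q)·4 = q·1 + (1−q)·6 ⟹ 4 + 1q = 6 + (-5)q ⟹ q = 1/3.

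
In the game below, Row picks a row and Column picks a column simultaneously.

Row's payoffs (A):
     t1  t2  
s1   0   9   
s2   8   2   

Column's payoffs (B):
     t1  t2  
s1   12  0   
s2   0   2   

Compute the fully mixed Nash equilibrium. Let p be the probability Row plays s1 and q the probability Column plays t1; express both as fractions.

In a mixed NE each player is indifferent between their pure strategies, so the opponent's mix sets the indifference.
Column indifferent between t1 and t2: p·12 + (1−p)·0 = p·0 + (1−p)·2 ⟹ 0 + 12p = 2 + (-2)p ⟹ p = 1/7.
Row indifferent between s1 and s2: q·0 + (1−q)·9 = q·8 + (1−q)·2 ⟹ 9 + (-9)q = 2 + 6q ⟹ q = 7/15.

p = 1/7, q = 7/15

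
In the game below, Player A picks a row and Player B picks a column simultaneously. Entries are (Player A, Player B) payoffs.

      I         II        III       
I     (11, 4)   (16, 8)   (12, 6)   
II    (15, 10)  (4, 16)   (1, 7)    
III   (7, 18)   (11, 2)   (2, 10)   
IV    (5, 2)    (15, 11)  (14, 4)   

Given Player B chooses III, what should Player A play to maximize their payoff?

With Player B fixed at III, Player A's payoffs are: I → 12, II → 1, III → 2, IV → 14.
The maximum is 14, achieved by IV.

IV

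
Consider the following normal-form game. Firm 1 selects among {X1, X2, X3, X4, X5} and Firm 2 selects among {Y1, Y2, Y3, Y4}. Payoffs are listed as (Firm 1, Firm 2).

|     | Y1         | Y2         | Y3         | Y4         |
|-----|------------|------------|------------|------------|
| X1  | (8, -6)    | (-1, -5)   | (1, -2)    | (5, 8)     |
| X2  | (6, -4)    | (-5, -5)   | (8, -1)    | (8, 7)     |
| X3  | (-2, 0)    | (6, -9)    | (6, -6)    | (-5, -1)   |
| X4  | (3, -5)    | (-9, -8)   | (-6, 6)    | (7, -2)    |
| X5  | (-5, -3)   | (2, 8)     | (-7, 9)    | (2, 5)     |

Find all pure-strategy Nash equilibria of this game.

Find each player's best response to every opponent strategy; NE are the intersections.
Firm 1's best responses — vs Y1: X1 (payoff 8); vs Y2: X3 (payoff 6); vs Y3: X2 (payoff 8); vs Y4: X2 (payoff 8).
Firm 2's best responses — vs X1: Y4 (payoff 8); vs X2: Y4 (payoff 7); vs X3: Y1 (payoff 0); vs X4: Y3 (payoff 6); vs X5: Y3 (payoff 9).
The only mutual best response is (X2, Y4); neither player gains by switching there.

(X2, Y4)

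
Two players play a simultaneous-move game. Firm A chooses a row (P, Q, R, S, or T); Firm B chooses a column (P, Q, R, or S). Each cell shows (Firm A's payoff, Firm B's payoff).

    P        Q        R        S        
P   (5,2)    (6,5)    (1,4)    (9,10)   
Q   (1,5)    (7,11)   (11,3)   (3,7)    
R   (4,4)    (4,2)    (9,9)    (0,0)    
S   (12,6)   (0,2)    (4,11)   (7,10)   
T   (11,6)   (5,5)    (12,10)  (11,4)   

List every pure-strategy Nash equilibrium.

Find each player's best response to every opponent strategy; NE are the intersections.
Firm A's best responses — vs P: S (payoff 12); vs Q: Q (payoff 7); vs R: T (payoff 12); vs S: T (payoff 11).
Firm B's best responses — vs P: S (payoff 10); vs Q: Q (payoff 11); vs R: R (payoff 9); vs S: R (payoff 11); vs T: R (payoff 10).
Mutual best responses occur at (Q, Q) and (T, R); at each, neither player gains by switching.

(Q, Q) and (T, R)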